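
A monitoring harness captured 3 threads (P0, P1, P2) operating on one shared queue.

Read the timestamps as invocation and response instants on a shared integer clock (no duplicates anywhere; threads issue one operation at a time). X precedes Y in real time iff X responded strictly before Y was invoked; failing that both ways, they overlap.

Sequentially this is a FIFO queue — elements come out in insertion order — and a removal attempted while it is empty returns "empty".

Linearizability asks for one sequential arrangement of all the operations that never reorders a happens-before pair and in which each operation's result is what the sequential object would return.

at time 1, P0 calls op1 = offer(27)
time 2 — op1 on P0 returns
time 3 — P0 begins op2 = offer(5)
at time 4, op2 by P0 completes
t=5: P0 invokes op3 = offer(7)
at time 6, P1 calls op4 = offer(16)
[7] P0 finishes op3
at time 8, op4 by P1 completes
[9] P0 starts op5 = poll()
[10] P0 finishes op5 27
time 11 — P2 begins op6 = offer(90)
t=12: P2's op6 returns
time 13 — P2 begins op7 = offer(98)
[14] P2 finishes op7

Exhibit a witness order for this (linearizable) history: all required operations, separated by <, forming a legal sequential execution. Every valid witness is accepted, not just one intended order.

step 1: op1 offer(27) — queue <27>
step 2: op2 offer(5) — queue <27,5>
step 3: op3 offer(7) — queue <27,5,7>
step 4: op4 offer(16) — queue <27,5,7,16>
step 5: op5 poll() → 27 — queue <5,7,16>
step 6: op6 offer(90) — queue <5,7,16,90>
step 7: op7 offer(98) — queue <5,7,16,90,98>

op1 < op2 < op3 < op4 < op5 < op6 < op7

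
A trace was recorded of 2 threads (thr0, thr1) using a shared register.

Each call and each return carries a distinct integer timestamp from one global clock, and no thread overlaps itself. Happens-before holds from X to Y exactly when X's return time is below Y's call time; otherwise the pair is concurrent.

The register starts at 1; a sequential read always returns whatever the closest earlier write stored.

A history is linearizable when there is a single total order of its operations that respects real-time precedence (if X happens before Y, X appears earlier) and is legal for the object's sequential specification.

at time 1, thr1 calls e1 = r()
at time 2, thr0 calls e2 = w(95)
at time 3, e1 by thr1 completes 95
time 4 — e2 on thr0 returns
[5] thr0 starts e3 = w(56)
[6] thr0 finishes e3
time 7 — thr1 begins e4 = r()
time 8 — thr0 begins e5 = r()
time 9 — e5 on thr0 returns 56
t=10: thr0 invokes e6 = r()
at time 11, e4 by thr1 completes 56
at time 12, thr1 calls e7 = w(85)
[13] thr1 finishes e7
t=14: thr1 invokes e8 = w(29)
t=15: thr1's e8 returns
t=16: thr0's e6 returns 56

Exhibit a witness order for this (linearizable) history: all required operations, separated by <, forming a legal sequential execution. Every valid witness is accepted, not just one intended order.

e2 < e1 < e3 < e4 < e5 < e6 < e7 < e8

step 1: e2 w(95) — value 95
step 2: e1 r() → 95 — value 95
step 3: e3 w(56) — value 56
step 4: e4 r() → 56 — value 56
step 5: e5 r() → 56 — value 56
step 6: e6 r() → 56 — value 56
step 7: e7 w(85) — value 85
step 8: e8 w(29) — value 29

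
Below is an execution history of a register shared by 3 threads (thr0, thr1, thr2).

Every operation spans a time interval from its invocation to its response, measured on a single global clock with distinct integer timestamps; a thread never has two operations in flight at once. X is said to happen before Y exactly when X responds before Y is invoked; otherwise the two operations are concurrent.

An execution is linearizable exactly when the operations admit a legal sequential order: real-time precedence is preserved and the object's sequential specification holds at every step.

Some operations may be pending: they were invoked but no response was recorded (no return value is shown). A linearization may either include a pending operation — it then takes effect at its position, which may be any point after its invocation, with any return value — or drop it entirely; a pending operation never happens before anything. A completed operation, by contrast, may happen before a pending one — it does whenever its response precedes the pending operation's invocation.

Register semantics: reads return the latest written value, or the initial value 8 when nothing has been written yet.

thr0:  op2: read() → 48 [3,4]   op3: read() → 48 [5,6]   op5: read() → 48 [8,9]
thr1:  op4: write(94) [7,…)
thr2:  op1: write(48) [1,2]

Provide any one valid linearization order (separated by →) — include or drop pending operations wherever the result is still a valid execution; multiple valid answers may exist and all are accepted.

op1 → op2 → op3 → op5

step 1: op1 write(48) — value 48
step 2: op2 read() → 48 — value 48
step 3: op3 read() → 48 — value 48
step 4: op5 read() → 48 — value 48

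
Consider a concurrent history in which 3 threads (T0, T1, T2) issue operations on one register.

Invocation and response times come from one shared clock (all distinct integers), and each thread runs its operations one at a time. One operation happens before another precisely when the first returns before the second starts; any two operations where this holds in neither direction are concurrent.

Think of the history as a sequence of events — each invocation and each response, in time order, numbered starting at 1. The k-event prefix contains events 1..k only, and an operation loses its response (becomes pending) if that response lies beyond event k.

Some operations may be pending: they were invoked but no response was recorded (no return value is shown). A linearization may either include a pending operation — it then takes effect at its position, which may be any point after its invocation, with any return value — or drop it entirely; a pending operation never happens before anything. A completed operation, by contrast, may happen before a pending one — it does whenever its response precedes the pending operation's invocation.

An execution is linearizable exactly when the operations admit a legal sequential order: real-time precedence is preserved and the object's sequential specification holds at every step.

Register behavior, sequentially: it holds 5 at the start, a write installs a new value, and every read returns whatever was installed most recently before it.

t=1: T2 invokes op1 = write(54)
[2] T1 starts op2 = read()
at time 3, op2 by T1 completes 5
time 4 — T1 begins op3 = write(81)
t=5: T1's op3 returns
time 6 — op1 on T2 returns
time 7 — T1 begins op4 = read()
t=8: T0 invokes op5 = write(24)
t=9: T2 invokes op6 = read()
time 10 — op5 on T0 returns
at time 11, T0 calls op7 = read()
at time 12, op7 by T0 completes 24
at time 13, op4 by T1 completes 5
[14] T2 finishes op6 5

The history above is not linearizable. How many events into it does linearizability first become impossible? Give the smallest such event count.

one valid order for events 1..12 is op2, op1, op3, op4, op5, op6, op7:
1. op2 read() → 5, leaving value 5
2. op1 write(54), leaving value 54
3. op3 write(81), leaving value 81
4. op4 read() (pending, included), leaving value 81
5. op5 write(24), leaving value 24
6. op6 read() (pending, included), leaving value 24
7. op7 read() → 24, leaving value 24
include event 13 — op4 responding at 13 — and every candidate order breaks
no escape via the 1 pending operation (op6): every completion choice fails
sample order op1, op2, op3, op4, op5, op7 (pending dropped) stalls at step 2 — op2 read() → 5 has no legal effect
sample order op1, op2, op3, op5, op4, op7 (pending dropped) stalls at step 2 — op2 read() → 5 has no legal effect

13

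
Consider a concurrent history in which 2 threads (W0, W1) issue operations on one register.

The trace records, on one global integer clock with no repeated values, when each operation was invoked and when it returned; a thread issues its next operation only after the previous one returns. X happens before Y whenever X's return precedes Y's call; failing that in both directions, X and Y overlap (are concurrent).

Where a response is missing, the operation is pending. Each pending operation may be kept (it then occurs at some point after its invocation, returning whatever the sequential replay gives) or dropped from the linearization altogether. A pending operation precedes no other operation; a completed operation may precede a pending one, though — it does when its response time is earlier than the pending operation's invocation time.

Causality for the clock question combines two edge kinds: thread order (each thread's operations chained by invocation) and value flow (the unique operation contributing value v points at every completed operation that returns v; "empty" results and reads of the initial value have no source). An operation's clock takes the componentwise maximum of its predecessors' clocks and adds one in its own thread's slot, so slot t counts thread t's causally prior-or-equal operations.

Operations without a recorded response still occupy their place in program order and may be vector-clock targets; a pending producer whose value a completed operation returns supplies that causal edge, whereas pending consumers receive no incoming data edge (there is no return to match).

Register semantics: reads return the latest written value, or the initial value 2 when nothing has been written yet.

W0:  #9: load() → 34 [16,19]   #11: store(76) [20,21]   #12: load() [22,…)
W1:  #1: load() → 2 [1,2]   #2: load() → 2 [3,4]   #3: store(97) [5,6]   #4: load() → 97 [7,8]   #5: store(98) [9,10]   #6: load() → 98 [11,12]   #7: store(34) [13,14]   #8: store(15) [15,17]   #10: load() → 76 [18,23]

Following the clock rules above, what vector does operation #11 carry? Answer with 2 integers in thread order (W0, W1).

VC(#1, invoked at 1): no causal predecessors; +1 on W1 → (0, 1)
VC(#2, invoked at 3): max of VC(#1)=(0, 1), then +1 on thread W1 → (0, 2)
VC(#3, invoked at 5): max of VC(#2)=(0, 2), then +1 on thread W1 → (0, 3)
VC(#4, invoked at 7): max of VC(#3)=(0, 3), then +1 on thread W1 → (0, 4)
VC(#5, invoked at 9): max of VC(#4)=(0, 4), then +1 on thread W1 → (0, 5)
VC(#6, invoked at 11): max of VC(#5)=(0, 5), then +1 on thread W1 → (0, 6)
VC(#7, invoked at 13): max of VC(#6)=(0, 6), then +1 on thread W1 → (0, 7)
VC(#8, invoked at 15): max of VC(#7)=(0, 7), then +1 on thread W1 → (0, 8)
VC(#9, invoked at 16): max of VC(#7)=(0, 7), then +1 on thread W0 → (1, 7)
VC(#11, invoked at 20): max of VC(#9)=(1, 7), then +1 on thread W0 → (2, 7)
VC(#12, invoked at 22): max of VC(#11)=(2, 7), then +1 on thread W0 → (3, 7)
VC(#10, invoked at 18): max of VC(#8)=(0, 8), VC(#11)=(2, 7), then +1 on thread W1 → (2, 9)
target: VC(#11) = (2, 7)

(2, 7)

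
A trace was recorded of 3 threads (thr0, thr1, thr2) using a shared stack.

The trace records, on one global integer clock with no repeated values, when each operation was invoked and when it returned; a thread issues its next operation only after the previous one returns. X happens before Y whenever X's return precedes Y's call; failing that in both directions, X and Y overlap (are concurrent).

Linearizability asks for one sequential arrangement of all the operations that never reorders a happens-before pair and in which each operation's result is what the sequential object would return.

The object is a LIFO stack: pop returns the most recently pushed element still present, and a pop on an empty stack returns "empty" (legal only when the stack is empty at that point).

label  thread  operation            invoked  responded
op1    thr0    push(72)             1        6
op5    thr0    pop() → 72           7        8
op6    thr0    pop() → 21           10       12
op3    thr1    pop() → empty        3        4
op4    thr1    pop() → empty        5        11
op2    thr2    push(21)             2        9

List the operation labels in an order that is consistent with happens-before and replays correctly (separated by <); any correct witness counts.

op3 < op1 < op5 < op2 < op6 < op4

1. op3 pop() → empty, leaving stack <>
2. op1 push(72), leaving stack <72>
3. op5 pop() → 72, leaving stack <>
4. op2 push(21), leaving stack <21>
5. op6 pop() → 21, leaving stack <>
6. op4 pop() → empty, leaving stack <>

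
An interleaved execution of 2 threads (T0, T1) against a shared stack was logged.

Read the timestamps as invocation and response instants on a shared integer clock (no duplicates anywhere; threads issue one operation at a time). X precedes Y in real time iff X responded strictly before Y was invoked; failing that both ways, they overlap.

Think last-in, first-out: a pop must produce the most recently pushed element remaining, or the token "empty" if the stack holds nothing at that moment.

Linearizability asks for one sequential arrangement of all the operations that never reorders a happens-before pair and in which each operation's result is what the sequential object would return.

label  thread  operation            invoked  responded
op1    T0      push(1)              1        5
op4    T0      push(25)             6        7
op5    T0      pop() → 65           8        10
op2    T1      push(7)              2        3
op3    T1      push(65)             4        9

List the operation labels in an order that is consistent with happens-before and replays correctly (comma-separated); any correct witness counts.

step 1: op1 push(1) — stack <1>
step 2: op2 push(7) — stack <1,7>
step 3: op4 push(25) — stack <1,7,25>
step 4: op3 push(65) — stack <1,7,25,65>
step 5: op5 pop() → 65 — stack <1,7,25>

op1, op2, op4, op3, op5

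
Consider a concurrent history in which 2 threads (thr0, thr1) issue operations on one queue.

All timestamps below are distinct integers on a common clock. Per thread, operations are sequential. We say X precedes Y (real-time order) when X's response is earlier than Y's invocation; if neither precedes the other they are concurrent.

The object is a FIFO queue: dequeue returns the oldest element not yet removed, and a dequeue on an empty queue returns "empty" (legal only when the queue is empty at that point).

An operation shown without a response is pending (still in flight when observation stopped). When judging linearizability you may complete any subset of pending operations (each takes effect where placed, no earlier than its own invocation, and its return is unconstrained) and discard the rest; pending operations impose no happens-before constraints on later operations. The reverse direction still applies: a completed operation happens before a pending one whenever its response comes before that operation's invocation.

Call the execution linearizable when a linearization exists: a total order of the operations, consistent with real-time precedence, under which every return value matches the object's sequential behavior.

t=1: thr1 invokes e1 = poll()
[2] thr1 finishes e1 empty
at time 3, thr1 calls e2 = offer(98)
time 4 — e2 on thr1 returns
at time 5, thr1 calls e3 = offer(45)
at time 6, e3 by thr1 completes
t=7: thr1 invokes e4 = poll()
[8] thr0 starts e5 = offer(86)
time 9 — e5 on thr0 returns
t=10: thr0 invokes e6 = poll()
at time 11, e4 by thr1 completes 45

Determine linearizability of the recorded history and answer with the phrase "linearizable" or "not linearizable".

witness order: e1, e2, e3, e5, e6, e4
1. e1 poll() → empty, leaving queue <>
2. e2 offer(98), leaving queue <98>
3. e3 offer(45), leaving queue <98,45>
4. e5 offer(86), leaving queue <98,45,86>
5. e6 poll() (pending, included), leaving queue <45,86>
6. e4 poll() → 45, leaving queue <86>

linearizable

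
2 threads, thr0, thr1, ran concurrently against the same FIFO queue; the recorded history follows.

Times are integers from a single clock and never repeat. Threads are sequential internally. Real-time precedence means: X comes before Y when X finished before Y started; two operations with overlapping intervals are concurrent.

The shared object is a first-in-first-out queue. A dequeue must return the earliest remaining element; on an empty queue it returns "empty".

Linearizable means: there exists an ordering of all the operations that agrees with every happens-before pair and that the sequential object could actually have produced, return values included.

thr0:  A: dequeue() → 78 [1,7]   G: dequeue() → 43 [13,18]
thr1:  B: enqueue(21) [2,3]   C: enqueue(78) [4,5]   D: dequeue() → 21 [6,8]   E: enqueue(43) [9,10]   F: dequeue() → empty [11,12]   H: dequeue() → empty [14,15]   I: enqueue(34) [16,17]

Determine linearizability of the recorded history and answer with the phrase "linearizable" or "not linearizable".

already the first 12 events (up to F's response at time 12) admit no linearization; the first 11 still do
every one of the 4 real-time-consistent orders over 6 completed FIFO queue ops fails the sequential spec
one such order, A, B, C, D, E, F, breaks at step 1 where A dequeue() → 78 is illegal
one such order, B, A, C, D, E, F, breaks at step 2 where A dequeue() → 78 is illegal

not linearizable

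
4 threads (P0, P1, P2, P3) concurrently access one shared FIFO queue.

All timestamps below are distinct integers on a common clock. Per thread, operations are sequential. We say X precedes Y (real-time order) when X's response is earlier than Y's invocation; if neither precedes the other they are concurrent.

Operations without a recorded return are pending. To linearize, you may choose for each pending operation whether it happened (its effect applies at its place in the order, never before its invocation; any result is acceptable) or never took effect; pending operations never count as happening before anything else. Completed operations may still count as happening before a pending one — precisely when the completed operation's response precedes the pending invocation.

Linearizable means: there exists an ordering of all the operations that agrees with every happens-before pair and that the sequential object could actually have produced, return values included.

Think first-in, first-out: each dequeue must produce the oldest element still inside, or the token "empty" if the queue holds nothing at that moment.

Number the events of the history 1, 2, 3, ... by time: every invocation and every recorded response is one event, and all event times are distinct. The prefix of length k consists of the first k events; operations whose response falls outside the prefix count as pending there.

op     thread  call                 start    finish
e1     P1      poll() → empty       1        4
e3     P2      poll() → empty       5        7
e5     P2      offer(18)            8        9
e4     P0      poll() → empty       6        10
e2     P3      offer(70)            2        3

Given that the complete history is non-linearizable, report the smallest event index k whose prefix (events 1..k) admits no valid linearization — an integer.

10

one valid order for events 1..9 is e1, e2, e4, e3, e5:
1. e1 poll() → empty, leaving queue <>
2. e2 offer(70), leaving queue <70>
3. e4 poll() (pending, included), leaving queue <>
4. e3 poll() → empty, leaving queue <>
5. e5 offer(18), leaving queue <18>
event 10 — e4's response, time 10 — after it, nothing linearizes
e.g. e1, e2, e3, e4, e5: illegal at step 3, since e3 poll() → empty cannot apply there
e.g. e1, e2, e3, e5, e4: illegal at step 3, since e3 poll() → empty cannot apply there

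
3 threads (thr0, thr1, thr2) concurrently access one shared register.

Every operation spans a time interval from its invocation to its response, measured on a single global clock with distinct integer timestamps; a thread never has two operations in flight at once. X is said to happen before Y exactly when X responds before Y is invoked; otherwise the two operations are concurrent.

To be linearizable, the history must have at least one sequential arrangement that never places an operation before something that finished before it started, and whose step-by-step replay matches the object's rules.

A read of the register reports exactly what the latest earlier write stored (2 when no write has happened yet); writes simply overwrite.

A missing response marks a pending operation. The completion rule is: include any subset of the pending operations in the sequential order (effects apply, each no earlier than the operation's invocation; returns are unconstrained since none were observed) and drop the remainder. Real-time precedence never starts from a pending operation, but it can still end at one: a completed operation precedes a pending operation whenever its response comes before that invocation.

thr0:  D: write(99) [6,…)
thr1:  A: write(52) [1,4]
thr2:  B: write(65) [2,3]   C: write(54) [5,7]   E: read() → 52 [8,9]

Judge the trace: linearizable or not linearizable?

cut after 8 events: linearizable; cut after 9 events (E responds, time 9): not linearizable
4 completed operations, 2 real-time-consistent orders — every register replay fails
including or dropping the 1 pending operation (D) in any combination fails
for example A, B, C, E (pending dropped) fails at step 4: E read() → 52 is not legal there
for example B, A, C, E (pending dropped) fails at step 4: E read() → 52 is not legal there

not linearizable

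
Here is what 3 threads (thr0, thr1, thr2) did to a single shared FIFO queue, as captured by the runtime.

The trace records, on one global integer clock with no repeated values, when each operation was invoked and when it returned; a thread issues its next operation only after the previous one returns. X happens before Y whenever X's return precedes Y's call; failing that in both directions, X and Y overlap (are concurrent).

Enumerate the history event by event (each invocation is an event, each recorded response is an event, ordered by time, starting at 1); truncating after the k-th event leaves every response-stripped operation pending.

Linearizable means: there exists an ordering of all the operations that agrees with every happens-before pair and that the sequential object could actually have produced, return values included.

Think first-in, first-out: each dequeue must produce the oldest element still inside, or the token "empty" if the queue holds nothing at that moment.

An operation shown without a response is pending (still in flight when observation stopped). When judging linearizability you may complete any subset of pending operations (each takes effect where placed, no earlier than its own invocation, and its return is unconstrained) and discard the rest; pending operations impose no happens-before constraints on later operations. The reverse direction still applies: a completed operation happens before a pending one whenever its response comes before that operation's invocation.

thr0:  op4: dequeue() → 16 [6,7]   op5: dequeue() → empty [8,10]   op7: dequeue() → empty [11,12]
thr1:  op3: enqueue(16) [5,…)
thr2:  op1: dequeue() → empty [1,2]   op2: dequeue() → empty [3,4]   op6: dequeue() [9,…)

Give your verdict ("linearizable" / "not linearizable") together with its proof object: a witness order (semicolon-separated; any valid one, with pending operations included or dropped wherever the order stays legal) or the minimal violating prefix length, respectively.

linearizable — witness: op1; op2; op3; op4; op5; op6; op7

after step 1 (op1 dequeue() → empty): queue <>
after step 2 (op2 dequeue() → empty): queue <>
after step 3 (op3 enqueue(16) (pending, included)): queue <16>
after step 4 (op4 dequeue() → 16): queue <>
after step 5 (op5 dequeue() → empty): queue <>
after step 6 (op6 dequeue() (pending, included)): queue <>
after step 7 (op7 dequeue() → empty): queue <>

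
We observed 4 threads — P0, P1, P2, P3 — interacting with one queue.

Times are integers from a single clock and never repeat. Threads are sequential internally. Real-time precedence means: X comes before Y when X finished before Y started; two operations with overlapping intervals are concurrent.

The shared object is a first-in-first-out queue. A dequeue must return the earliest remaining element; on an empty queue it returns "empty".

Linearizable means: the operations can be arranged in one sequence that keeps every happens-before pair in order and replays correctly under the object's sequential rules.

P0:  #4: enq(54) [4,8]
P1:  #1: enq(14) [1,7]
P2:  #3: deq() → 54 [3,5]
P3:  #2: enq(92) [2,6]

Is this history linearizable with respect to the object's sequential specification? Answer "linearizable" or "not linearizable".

a witness: #4, #1, #2, #3
step 1: #4 enq(54) — queue <54>
step 2: #1 enq(14) — queue <54,14>
step 3: #2 enq(92) — queue <54,14,92>
step 4: #3 deq() → 54 — queue <14,92>

linearizable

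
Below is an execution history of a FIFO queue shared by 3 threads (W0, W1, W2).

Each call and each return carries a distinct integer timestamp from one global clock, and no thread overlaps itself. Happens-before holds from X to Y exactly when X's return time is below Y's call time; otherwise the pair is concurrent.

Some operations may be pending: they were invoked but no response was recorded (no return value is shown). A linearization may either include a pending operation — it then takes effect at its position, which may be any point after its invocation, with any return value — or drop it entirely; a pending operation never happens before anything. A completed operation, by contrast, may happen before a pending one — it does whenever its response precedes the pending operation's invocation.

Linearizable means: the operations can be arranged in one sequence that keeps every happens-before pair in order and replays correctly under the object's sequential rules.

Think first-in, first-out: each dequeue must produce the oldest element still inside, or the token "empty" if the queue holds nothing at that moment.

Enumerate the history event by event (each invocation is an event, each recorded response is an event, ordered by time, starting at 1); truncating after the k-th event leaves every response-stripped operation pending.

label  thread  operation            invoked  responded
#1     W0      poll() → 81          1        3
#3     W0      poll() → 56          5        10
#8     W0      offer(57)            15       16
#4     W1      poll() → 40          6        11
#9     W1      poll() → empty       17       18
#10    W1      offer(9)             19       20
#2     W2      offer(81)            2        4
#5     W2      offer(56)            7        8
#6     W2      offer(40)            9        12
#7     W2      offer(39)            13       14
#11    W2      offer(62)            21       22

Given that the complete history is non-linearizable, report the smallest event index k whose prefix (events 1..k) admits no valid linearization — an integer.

events 1..17 are linearizable; a witness order is #2, #1, #5, #3, #6, #4, #7, #8:
1. #2 offer(81), leaving queue <81>
2. #1 poll() → 81, leaving queue <>
3. #5 offer(56), leaving queue <56>
4. #3 poll() → 56, leaving queue <>
5. #6 offer(40), leaving queue <40>
6. #4 poll() → 40, leaving queue <>
7. #7 offer(39), leaving queue <39>
8. #8 offer(57), leaving queue <39,57>
with event 18 included (#9 responding at time 18), all real-time-consistent orders fail
sample order #1, #2, #3, #4, #5, #6, #7, #8, #9 stalls at step 1 — #1 poll() → 81 has no legal effect
sample order #1, #2, #3, #5, #4, #6, #7, #8, #9 stalls at step 1 — #1 poll() → 81 has no legal effect

18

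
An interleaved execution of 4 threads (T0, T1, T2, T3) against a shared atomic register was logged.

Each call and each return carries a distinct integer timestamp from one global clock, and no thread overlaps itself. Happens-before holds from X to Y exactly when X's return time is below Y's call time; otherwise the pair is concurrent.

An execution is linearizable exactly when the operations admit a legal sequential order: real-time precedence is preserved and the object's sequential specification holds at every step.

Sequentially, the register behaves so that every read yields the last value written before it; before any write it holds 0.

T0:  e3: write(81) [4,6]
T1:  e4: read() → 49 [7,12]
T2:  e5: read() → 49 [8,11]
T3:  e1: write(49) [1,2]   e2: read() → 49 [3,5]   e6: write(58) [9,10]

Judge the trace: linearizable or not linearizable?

not linearizable

the violation lands at event 11, e5's response at time 11: events 1..10 linearize, events 1..11 do not
5 completed operations, 4 real-time-consistent orders — every atomic register replay fails
no escape via the 1 pending operation (e4): every completion choice fails
e.g. e1, e2, e3, e5, e6 (pending dropped): illegal at step 4, since e5 read() → 49 cannot apply there
e.g. e1, e2, e3, e6, e5 (pending dropped): illegal at step 5, since e5 read() → 49 cannot apply there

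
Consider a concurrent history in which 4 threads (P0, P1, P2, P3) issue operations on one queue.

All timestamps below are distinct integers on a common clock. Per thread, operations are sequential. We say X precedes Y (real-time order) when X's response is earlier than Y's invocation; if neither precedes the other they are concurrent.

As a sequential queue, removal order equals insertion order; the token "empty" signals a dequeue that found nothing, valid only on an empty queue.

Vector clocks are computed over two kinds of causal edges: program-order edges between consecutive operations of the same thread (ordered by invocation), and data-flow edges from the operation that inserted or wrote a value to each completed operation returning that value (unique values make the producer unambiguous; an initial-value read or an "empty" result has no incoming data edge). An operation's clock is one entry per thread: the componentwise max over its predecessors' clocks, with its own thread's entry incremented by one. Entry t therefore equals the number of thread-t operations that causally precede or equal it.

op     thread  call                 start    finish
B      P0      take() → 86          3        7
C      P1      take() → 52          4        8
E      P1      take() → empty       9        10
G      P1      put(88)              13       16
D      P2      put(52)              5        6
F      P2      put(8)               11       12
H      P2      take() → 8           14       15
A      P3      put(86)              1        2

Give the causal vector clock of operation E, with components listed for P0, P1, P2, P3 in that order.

(0, 2, 1, 0)

VC(A, invoked at 1): no causal predecessors; +1 on P3 → (0, 0, 0, 1)
VC(D, invoked at 5): no causal predecessors; +1 on P2 → (0, 0, 1, 0)
F (invocation 11): componentwise max over VC(D)=(0, 0, 1, 0), +1 at P2, giving (0, 0, 2, 0)
C (invocation 4): componentwise max over VC(D)=(0, 0, 1, 0), +1 at P1, giving (0, 1, 1, 0)
B (invocation 3): componentwise max over VC(A)=(0, 0, 0, 1), +1 at P0, giving (1, 0, 0, 1)
H (invocation 14): componentwise max over VC(F)=(0, 0, 2, 0), +1 at P2, giving (0, 0, 3, 0)
E (invocation 9): componentwise max over VC(C)=(0, 1, 1, 0), +1 at P1, giving (0, 2, 1, 0)
G (invocation 13): componentwise max over VC(E)=(0, 2, 1, 0), +1 at P1, giving (0, 3, 1, 0)
target: VC(E) = (0, 2, 1, 0)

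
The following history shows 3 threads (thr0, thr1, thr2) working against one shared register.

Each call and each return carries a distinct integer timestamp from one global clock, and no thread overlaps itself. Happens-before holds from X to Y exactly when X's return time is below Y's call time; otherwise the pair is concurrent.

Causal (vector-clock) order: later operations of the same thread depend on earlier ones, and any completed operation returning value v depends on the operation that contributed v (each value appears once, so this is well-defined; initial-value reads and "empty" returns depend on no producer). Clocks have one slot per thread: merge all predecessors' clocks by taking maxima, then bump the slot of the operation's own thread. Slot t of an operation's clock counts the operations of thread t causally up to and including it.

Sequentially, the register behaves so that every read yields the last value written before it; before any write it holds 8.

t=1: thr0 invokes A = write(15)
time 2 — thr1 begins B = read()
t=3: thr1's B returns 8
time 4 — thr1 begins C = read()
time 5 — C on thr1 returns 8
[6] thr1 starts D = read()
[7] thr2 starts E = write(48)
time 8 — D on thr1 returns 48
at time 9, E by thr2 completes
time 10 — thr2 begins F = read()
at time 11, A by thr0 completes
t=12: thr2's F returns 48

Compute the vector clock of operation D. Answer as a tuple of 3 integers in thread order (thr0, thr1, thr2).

VC(E, invoked at 7): no causal predecessors; +1 on thr2 → (0, 0, 1)
VC(B, invoked at 2): no causal predecessors; +1 on thr1 → (0, 1, 0)
VC(A, invoked at 1): no causal predecessors; +1 on thr0 → (1, 0, 0)
F (invocation 10): componentwise max over VC(E)=(0, 0, 1), +1 at thr2, giving (0, 0, 2)
C (invocation 4): componentwise max over VC(B)=(0, 1, 0), +1 at thr1, giving (0, 2, 0)
D (invocation 6): componentwise max over VC(C)=(0, 2, 0), VC(E)=(0, 0, 1), +1 at thr1, giving (0, 3, 1)
target: VC(D) = (0, 3, 1)

(0, 3, 1)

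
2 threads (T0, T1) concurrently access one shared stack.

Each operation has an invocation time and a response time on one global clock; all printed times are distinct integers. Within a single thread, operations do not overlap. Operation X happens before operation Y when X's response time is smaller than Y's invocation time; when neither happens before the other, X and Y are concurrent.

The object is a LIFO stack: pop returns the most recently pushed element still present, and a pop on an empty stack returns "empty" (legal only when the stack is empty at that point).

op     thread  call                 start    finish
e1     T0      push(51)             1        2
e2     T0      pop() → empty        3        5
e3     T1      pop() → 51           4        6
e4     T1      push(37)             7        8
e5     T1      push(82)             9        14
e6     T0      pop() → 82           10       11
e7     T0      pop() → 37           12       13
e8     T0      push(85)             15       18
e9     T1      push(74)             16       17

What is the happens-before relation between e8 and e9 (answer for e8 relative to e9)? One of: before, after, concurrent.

e8 spans [15,18], e9 spans [16,17]
the intervals overlap in both directions

concurrent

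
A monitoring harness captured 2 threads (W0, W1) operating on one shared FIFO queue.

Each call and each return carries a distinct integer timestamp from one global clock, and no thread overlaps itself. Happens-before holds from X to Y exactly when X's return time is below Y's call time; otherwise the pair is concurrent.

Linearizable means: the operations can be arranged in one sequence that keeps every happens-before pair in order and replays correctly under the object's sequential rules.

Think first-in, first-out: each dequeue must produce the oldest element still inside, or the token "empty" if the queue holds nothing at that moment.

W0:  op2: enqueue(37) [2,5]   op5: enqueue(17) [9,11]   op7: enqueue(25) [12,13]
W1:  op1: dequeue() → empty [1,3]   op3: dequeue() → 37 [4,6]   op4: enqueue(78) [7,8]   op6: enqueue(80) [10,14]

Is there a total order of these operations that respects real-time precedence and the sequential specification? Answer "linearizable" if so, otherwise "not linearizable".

a witness: op1, op2, op3, op4, op5, op6, op7
step 1: op1 dequeue() → empty — queue <>
step 2: op2 enqueue(37) — queue <37>
step 3: op3 dequeue() → 37 — queue <>
step 4: op4 enqueue(78) — queue <78>
step 5: op5 enqueue(17) — queue <78,17>
step 6: op6 enqueue(80) — queue <78,17,80>
step 7: op7 enqueue(25) — queue <78,17,80,25>

linearizable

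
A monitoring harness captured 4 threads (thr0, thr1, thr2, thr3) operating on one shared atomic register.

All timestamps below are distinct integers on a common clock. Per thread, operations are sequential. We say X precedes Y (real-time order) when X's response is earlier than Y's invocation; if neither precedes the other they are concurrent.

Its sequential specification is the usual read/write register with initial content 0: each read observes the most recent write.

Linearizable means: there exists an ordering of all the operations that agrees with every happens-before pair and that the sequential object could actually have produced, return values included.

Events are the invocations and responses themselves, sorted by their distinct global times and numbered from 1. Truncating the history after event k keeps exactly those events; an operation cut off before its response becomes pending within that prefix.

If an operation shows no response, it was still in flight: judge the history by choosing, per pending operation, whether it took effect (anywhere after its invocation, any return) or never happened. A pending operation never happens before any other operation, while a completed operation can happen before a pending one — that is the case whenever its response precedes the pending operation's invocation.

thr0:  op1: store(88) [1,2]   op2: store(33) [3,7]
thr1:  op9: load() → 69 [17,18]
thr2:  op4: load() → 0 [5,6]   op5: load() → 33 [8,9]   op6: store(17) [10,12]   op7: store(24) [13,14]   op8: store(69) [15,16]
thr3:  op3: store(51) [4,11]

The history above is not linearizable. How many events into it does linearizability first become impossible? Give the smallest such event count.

6

events 1..5 are still linearizable — one witness is op1:
step 1: op1 store(88) — value 88
adding event 6 (op4 responds at 6) leaves no legal real-time order
include/drop combinations of the 2 pending operations (op2, op3) were all tried; none helps
for example op1, op4 (pending dropped) fails at step 2: op4 load() → 0 is not legal there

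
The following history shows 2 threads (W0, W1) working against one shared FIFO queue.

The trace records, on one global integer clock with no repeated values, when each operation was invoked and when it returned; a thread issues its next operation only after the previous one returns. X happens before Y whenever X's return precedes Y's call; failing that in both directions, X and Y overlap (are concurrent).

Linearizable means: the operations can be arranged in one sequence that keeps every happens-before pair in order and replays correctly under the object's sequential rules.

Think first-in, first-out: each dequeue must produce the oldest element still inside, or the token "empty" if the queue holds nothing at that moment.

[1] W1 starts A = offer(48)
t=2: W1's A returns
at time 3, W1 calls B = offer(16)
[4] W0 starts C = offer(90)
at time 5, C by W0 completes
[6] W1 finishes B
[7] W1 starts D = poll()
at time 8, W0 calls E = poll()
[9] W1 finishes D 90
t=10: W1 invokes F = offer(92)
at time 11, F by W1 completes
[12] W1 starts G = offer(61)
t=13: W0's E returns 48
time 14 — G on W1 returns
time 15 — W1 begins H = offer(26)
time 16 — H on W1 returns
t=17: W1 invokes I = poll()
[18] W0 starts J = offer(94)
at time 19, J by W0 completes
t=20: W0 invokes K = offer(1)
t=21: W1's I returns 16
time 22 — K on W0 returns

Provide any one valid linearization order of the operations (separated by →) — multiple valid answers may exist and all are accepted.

A → C → B → E → D → F → G → H → I → J → K

step 1: A offer(48) — queue <48>
step 2: C offer(90) — queue <48,90>
step 3: B offer(16) — queue <48,90,16>
step 4: E poll() → 48 — queue <90,16>
step 5: D poll() → 90 — queue <16>
step 6: F offer(92) — queue <16,92>
step 7: G offer(61) — queue <16,92,61>
step 8: H offer(26) — queue <16,92,61,26>
step 9: I poll() → 16 — queue <92,61,26>
step 10: J offer(94) — queue <92,61,26,94>
step 11: K offer(1) — queue <92,61,26,94,1>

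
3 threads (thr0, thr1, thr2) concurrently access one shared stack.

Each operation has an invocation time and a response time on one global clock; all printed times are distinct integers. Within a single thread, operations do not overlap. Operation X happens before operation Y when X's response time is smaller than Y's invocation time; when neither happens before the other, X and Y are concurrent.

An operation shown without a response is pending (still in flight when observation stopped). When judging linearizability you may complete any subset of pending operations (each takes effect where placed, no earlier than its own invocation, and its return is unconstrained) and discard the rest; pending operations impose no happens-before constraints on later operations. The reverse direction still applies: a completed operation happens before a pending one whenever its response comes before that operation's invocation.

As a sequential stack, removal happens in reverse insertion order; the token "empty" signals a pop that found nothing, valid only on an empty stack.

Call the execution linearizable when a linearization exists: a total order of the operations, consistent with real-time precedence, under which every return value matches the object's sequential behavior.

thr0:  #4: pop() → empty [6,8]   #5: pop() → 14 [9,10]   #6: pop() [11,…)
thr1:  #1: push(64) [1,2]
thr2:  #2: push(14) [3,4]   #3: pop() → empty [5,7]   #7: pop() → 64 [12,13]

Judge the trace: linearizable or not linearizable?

not linearizable

events 1..6 are fine; event 7 — the response of #3 at time 7 — makes the prefix non-linearizable
a single order respects real time; the 3 completed stack operations fail replay along it
include/drop combinations of the 1 pending operation (#4) were all tried; none helps
one such order, #1, #2, #3 (pending dropped), breaks at step 3 where #3 pop() → empty is illegal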